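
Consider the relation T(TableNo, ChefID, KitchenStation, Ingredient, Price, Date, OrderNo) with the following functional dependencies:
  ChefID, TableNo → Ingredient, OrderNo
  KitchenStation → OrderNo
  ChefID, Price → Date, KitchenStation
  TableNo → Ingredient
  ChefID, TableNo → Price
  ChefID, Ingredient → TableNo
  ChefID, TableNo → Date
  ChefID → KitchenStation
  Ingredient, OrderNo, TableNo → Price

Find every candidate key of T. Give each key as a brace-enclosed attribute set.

Attributes never on any right-hand side: {ChefID} — every candidate key must contain it.
{ChefID, Ingredient} is a candidate key since {ChefID, Ingredient}⁺ = {ChefID, Date, Ingredient, KitchenStation, OrderNo, Price, TableNo} covers every attribute.
{ChefID, TableNo} is a candidate key since {ChefID, TableNo}⁺ = {ChefID, Date, Ingredient, KitchenStation, OrderNo, Price, TableNo} covers every attribute.
No proper subset of any of these is a key, and no other minimal superkey exists.

{ChefID, Ingredient}, {ChefID, TableNo}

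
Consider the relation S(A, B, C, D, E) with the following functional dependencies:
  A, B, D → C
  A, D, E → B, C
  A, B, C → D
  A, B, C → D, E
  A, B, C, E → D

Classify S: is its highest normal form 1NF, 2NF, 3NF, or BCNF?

Candidate keys: {A, B, C}, {A, B, D}, {A, D, E}. Prime attributes: {A, B, C, D, E}.
Each dependency's left side is a superkey — BCNF holds.

BCNF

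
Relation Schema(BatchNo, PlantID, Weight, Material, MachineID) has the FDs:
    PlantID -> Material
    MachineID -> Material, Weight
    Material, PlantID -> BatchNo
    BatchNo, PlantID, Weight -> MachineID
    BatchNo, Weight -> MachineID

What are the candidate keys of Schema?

{PlantID} never appears on the right of any FD, so every key must include it.
{MachineID, PlantID}⁺ = {BatchNo, MachineID, Material, PlantID, Weight} — all of the relation — so {MachineID, PlantID} is a candidate key.
{PlantID, Weight}⁺ = {BatchNo, MachineID, Material, PlantID, Weight} — all of the relation — so {PlantID, Weight} is a candidate key.
These are minimal and exhaustive — every other superkey contains one of them.

{MachineID, PlantID}, {PlantID, Weight}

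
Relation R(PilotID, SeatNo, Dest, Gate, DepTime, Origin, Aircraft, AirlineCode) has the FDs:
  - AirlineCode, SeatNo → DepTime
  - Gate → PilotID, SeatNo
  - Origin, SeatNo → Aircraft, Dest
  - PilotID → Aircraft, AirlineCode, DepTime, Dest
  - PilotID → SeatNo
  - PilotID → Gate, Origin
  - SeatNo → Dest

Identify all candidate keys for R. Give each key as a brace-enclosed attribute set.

Closure of {Gate} is {Aircraft, AirlineCode, DepTime, Dest, Gate, Origin, PilotID, SeatNo}, the whole schema; {Gate} is a candidate key.
Closure of {PilotID} is {Aircraft, AirlineCode, DepTime, Dest, Gate, Origin, PilotID, SeatNo}, the whole schema; {PilotID} is a candidate key.
No proper subset of any of these is a key, and no other minimal superkey exists.

{Gate}, {PilotID}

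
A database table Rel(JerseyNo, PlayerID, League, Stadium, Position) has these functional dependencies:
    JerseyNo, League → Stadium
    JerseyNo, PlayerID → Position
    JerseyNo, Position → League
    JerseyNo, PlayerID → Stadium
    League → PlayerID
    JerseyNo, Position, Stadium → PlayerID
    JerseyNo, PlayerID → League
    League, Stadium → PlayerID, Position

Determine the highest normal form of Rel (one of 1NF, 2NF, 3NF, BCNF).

3NF

Candidate keys: {JerseyNo, League}, {JerseyNo, PlayerID}, {JerseyNo, Position}. Prime attributes: {JerseyNo, League, PlayerID, Position}.
For League → PlayerID we have {League}⁺ = {League, PlayerID}; {League} is not a superkey, so BCNF fails.
Its right-hand attributes {PlayerID} are all prime, as are those of every other non-superkey FD — the relation is in 3NF.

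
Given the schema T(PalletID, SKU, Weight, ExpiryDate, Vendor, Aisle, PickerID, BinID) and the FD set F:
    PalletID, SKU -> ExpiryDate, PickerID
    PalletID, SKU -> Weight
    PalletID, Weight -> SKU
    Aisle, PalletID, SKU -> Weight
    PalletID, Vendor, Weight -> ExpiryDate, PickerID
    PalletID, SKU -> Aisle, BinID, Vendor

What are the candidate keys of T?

{PalletID, SKU}, {PalletID, Weight}

No FD produces {PalletID}, so it must be in every candidate key.
Closure of {PalletID, SKU} is {Aisle, BinID, ExpiryDate, PalletID, PickerID, SKU, Vendor, Weight}, the whole schema; {PalletID, SKU} is a candidate key.
Closure of {PalletID, Weight} is {Aisle, BinID, ExpiryDate, PalletID, PickerID, SKU, Vendor, Weight}, the whole schema; {PalletID, Weight} is a candidate key.
These are minimal and exhaustive — every other superkey contains one of them.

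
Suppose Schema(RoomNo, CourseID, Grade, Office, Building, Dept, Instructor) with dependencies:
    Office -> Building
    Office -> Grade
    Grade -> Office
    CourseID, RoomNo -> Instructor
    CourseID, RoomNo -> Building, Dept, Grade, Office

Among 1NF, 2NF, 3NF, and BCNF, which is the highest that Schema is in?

Candidate key: {CourseID, RoomNo}. Prime attributes: {CourseID, RoomNo}.
For Office -> Building we have {Office}⁺ = {Building, Grade, Office}; {Office} is not a superkey, so BCNF fails.
Because {Building} is non-prime and the left side of Office -> Building is not a superkey, the relation is not in 3NF.
No proper subset of a key has a non-prime attribute in its closure, so there is no partial dependency; 2NF holds.

2NF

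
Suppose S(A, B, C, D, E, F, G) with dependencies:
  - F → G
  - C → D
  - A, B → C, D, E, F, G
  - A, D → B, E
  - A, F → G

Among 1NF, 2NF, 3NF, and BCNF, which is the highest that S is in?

Candidate keys: {A, B}, {A, C}, {A, D}. Prime attributes: {A, B, C, D}.
For F → G we have {F}⁺ = {F, G}; {F} is not a superkey, so BCNF fails.
F → G has non-prime {G} on the right and a non-superkey on the left, so 3NF fails.
No non-prime attribute depends on a proper subset of any candidate key, so 2NF holds.

2NF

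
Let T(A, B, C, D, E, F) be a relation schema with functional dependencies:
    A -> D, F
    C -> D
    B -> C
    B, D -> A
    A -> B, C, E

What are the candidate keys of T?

{A}, {B}

{A}⁺ = {A, B, C, D, E, F} — all of the relation — so {A} is a candidate key.
{B}⁺ = {A, B, C, D, E, F} — all of the relation — so {B} is a candidate key.
These are minimal and exhaustive — every other superkey contains one of them.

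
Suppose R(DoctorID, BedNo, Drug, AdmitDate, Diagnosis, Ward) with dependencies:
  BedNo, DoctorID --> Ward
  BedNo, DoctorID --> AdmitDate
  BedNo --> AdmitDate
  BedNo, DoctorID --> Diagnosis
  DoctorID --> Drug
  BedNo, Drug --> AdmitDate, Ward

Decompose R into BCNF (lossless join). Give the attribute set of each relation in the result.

{AdmitDate, BedNo}; {BedNo, Diagnosis, DoctorID, Ward}; {DoctorID, Drug}

Candidate key of the original relation: {BedNo, DoctorID}.
In {AdmitDate, BedNo, Diagnosis, DoctorID, Drug, Ward}, {BedNo} is not a superkey ({BedNo}⁺ restricted to this set is {AdmitDate, BedNo}), so split on BedNo --> AdmitDate into {AdmitDate, BedNo} and {BedNo, Diagnosis, DoctorID, Drug, Ward}.
{AdmitDate, BedNo} is in BCNF.
In {BedNo, Diagnosis, DoctorID, Drug, Ward}, {DoctorID} is not a superkey ({DoctorID}⁺ restricted to this set is {DoctorID, Drug}), so split on DoctorID --> Drug into {DoctorID, Drug} and {BedNo, Diagnosis, DoctorID, Ward}.
{DoctorID, Drug} is in BCNF.
{BedNo, Diagnosis, DoctorID, Ward} is in BCNF.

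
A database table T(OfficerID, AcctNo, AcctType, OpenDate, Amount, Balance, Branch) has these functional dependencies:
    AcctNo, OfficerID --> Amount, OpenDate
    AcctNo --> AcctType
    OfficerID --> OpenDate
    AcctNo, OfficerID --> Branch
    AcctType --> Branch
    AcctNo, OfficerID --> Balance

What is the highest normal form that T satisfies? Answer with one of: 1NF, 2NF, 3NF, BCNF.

Candidate key: {AcctNo, OfficerID}. Prime attributes: {AcctNo, OfficerID}.
For AcctNo --> AcctType we have {AcctNo}⁺ = {AcctNo, AcctType, Branch}; {AcctNo} is not a superkey, so BCNF fails.
Because {AcctType} is non-prime and the left side of AcctNo --> AcctType is not a superkey, the relation is not in 3NF.
{AcctNo} is a proper subset of the key {AcctNo, OfficerID}, and {AcctNo}⁺ contains the non-prime attributes {AcctType, Branch} — a partial dependency, so 2NF is violated.

1NF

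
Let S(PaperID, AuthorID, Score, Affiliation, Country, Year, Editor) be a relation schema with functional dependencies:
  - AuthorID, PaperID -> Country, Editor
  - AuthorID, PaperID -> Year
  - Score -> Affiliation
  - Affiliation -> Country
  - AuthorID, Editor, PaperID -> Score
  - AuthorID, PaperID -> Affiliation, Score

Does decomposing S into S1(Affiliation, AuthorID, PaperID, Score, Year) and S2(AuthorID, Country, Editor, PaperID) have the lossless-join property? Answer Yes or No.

The shared attributes are {AuthorID, PaperID} and {AuthorID, PaperID}⁺ = {Affiliation, AuthorID, Country, Editor, PaperID, Score, Year}.
S1 is contained in that closure, so S1 ∩ S2 -> S1 holds and the join is lossless.

Yes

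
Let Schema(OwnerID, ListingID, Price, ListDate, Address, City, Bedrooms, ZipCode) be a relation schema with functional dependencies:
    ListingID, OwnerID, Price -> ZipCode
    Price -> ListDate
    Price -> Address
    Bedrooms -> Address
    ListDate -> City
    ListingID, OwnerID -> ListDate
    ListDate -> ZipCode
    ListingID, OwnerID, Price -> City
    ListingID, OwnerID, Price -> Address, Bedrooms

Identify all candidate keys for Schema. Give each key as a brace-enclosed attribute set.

{ListingID, OwnerID, Price}

{ListingID, OwnerID, Price} never appear on the right of any FD, so every key must include all of them.
{ListingID, OwnerID, Price} is a candidate key since {ListingID, OwnerID, Price}⁺ = {Address, Bedrooms, City, ListDate, ListingID, OwnerID, Price, ZipCode} covers every attribute.
No smaller or unrelated set reaches every attribute, so there are no other keys.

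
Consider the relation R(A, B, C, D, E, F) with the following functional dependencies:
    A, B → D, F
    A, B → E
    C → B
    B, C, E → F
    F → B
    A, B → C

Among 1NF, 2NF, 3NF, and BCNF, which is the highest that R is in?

Candidate keys: {A, B}, {A, C}, {A, F}. Prime attributes: {A, B, C, F}.
C → B: {C}⁺ = {B, C}, which is not all of the attributes, so the left side is not a superkey — BCNF is violated.
Since {B} ⊆ prime attributes and every other non-superkey FD also has a prime right side, the schema is in 3NF.

3NF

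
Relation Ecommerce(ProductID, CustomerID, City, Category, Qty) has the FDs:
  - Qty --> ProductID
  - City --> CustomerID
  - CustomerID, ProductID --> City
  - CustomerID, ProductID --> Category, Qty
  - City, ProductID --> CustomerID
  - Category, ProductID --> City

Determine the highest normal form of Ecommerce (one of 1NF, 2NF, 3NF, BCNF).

3NF

Candidate keys: {Category, ProductID}, {Category, Qty}, {City, ProductID}, {City, Qty}, {CustomerID, ProductID}, {CustomerID, Qty}. Prime attributes: {Category, City, CustomerID, ProductID, Qty}.
Qty --> ProductID breaks BCNF: {Qty}⁺ = {ProductID, Qty}, so {Qty} is not a superkey.
Since {ProductID} ⊆ prime attributes and every other non-superkey FD also has a prime right side, the schema is in 3NF.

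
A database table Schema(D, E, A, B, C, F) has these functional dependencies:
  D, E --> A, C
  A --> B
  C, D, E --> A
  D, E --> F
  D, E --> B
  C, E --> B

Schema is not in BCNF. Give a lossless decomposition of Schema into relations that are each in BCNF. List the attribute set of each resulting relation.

{A, B}; {A, C, D, E, F}

Candidate key of the original relation: {D, E}.
{A, B, C, D, E, F}: {A} determines {A, B} here but is not a superkey — split on A --> B, giving {A, B} and {A, C, D, E, F}.
{A, B} is in BCNF.
{A, C, D, E, F} is in BCNF.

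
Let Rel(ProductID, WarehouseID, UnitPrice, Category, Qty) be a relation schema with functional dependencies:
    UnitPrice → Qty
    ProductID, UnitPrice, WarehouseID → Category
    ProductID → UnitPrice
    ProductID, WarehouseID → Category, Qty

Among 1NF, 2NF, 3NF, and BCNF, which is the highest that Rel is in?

Candidate key: {ProductID, WarehouseID}. Prime attributes: {ProductID, WarehouseID}.
UnitPrice → Qty: {UnitPrice}⁺ = {Qty, UnitPrice}, which is not all of the attributes, so the left side is not a superkey — BCNF is violated.
Because {Qty} is non-prime and the left side of UnitPrice → Qty is not a superkey, the relation is not in 3NF.
The proper key subset {ProductID} of {ProductID, WarehouseID} determines non-prime {Qty, UnitPrice}, so the relation is not even in 2NF.

1NF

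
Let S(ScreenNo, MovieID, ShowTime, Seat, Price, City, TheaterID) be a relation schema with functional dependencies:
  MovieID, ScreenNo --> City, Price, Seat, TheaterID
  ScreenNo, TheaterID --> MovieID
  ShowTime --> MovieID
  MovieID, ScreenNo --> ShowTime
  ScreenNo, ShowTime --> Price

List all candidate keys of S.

{MovieID, ScreenNo}, {ScreenNo, ShowTime}, {ScreenNo, TheaterID}

{ScreenNo} never appears on the right of any FD, so every key must include it.
{MovieID, ScreenNo}⁺ = {City, MovieID, Price, ScreenNo, Seat, ShowTime, TheaterID}, which is every attribute, so {MovieID, ScreenNo} is a candidate key.
{ScreenNo, ShowTime}⁺ = {City, MovieID, Price, ScreenNo, Seat, ShowTime, TheaterID}, which is every attribute, so {ScreenNo, ShowTime} is a candidate key.
{ScreenNo, TheaterID}⁺ = {City, MovieID, Price, ScreenNo, Seat, ShowTime, TheaterID}, which is every attribute, so {ScreenNo, TheaterID} is a candidate key.
No proper subset of any of these is a key, and no other minimal superkey exists.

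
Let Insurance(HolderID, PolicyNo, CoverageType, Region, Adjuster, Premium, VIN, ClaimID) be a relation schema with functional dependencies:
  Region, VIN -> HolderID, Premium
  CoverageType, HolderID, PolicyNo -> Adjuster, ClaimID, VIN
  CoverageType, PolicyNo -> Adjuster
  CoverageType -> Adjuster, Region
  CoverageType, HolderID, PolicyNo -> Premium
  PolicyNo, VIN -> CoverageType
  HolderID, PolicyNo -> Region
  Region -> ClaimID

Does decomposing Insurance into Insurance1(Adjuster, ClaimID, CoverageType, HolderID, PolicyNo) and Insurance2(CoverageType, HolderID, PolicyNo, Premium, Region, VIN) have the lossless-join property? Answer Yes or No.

Yes

Common attributes: {CoverageType, HolderID, PolicyNo}; their closure is {Adjuster, ClaimID, CoverageType, HolderID, PolicyNo, Premium, Region, VIN}.
Since Insurance1 ⊆ {Adjuster, ClaimID, CoverageType, HolderID, PolicyNo, Premium, Region, VIN}, the intersection is a superkey of Insurance1; the decomposition is lossless.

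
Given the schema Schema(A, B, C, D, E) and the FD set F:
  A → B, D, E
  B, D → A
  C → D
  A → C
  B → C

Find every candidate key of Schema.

{A}, {B}

Closure of {A} is {A, B, C, D, E}, the whole schema; {A} is a candidate key.
Closure of {B} is {A, B, C, D, E}, the whole schema; {B} is a candidate key.
Any other superkey properly contains one of these, so there are no further candidate keys.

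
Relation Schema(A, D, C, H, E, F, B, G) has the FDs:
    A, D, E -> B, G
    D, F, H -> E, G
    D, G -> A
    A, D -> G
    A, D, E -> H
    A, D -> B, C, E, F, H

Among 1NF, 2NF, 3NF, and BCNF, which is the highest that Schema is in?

Candidate keys: {A, D}, {D, F, H}, {D, G}. Prime attributes: {A, D, F, G, H}.
Every FD has a superkey on the left, so the relation is in BCNF.

BCNF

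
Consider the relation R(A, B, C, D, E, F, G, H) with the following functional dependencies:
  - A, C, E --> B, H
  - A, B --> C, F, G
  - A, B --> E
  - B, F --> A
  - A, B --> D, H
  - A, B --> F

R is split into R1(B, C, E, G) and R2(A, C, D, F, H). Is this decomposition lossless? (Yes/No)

Common attributes: {C}; their closure is {C}.
Neither R1 nor R2 is contained in that closure, so the decomposition is lossy.

No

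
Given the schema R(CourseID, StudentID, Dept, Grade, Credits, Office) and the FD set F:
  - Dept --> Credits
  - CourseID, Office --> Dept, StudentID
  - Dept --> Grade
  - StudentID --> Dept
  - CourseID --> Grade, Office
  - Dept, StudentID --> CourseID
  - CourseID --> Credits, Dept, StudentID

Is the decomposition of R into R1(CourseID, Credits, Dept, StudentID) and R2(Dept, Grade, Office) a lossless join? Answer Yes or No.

No

R1 ∩ R2 = {Dept}; its closure under F is {Credits, Dept, Grade}.
The closure covers neither R1 nor R2 entirely; the join is not lossless.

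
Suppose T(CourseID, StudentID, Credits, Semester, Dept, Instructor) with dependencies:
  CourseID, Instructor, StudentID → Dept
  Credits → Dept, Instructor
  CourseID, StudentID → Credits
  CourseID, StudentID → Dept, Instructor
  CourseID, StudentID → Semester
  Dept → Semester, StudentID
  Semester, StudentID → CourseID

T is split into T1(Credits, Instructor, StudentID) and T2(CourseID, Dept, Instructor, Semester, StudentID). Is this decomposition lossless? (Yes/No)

No

Common attributes: {Instructor, StudentID}; their closure is {Instructor, StudentID}.
The closure covers neither T1 nor T2 entirely; the join is not lossless.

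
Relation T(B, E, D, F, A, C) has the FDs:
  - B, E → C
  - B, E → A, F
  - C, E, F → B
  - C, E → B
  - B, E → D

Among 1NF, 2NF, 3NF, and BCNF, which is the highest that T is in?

Candidate keys: {B, E}, {C, E}. Prime attributes: {B, C, E}.
The left-hand side of every FD is a superkey, so BCNF is satisfied.

BCNF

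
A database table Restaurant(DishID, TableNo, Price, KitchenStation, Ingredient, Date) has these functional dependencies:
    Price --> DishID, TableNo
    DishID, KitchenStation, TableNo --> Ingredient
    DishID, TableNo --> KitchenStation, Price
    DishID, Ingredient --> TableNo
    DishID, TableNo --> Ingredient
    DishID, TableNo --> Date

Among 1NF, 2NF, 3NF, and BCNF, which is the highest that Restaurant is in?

Candidate keys: {DishID, Ingredient}, {DishID, TableNo}, {Price}. Prime attributes: {DishID, Ingredient, Price, TableNo}.
Every FD has a superkey on the left, so the relation is in BCNF.

BCNF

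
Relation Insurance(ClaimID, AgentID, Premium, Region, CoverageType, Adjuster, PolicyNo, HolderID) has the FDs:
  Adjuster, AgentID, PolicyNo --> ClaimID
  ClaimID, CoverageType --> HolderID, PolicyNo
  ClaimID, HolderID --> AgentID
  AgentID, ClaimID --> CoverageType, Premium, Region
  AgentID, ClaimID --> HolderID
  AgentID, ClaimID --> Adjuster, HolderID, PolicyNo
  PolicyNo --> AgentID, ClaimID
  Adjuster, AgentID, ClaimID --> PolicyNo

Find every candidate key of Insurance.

{PolicyNo} is a candidate key since {PolicyNo}⁺ = {Adjuster, AgentID, ClaimID, CoverageType, HolderID, PolicyNo, Premium, Region} covers every attribute.
{AgentID, ClaimID} is a candidate key since {AgentID, ClaimID}⁺ = {Adjuster, AgentID, ClaimID, CoverageType, HolderID, PolicyNo, Premium, Region} covers every attribute.
{ClaimID, CoverageType} is a candidate key since {ClaimID, CoverageType}⁺ = {Adjuster, AgentID, ClaimID, CoverageType, HolderID, PolicyNo, Premium, Region} covers every attribute.
{ClaimID, HolderID} is a candidate key since {ClaimID, HolderID}⁺ = {Adjuster, AgentID, ClaimID, CoverageType, HolderID, PolicyNo, Premium, Region} covers every attribute.
No proper subset of any of these is a key, and no other minimal superkey exists.

{AgentID, ClaimID}, {ClaimID, CoverageType}, {ClaimID, HolderID}, {PolicyNo}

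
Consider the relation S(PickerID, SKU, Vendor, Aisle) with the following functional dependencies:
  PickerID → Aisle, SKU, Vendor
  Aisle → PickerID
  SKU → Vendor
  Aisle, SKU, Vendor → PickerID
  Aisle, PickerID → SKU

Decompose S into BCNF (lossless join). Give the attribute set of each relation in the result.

Candidate keys of the original relation: {Aisle}, {PickerID}.
Within {Aisle, PickerID, SKU, Vendor}: {SKU}⁺ ∩ {Aisle, PickerID, SKU, Vendor} = {SKU, Vendor}, not the whole set, so SKU → Vendor violates BCNF; decompose into {SKU, Vendor} and {Aisle, PickerID, SKU}.
{SKU, Vendor}: every determinant is a superkey — BCNF.
{Aisle, PickerID, SKU}: every determinant is a superkey — BCNF.

{Aisle, PickerID, SKU}; {SKU, Vendor}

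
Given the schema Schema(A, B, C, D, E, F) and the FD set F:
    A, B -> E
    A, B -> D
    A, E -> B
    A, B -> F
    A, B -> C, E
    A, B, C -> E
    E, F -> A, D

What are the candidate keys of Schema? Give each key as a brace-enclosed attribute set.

{A, B} is a candidate key since {A, B}⁺ = {A, B, C, D, E, F} covers every attribute.
{A, E} is a candidate key since {A, E}⁺ = {A, B, C, D, E, F} covers every attribute.
{E, F} is a candidate key since {E, F}⁺ = {A, B, C, D, E, F} covers every attribute.
These are minimal and exhaustive — every other superkey contains one of them.

{A, B}, {A, E}, {E, F}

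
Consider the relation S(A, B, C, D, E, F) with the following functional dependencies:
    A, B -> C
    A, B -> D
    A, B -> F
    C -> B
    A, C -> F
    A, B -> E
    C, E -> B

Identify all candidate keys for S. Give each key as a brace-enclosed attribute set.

{A, B}, {A, C}

No FD produces {A}, so it must be in every candidate key.
{A, B}⁺ = {A, B, C, D, E, F}, which is every attribute, so {A, B} is a candidate key.
{A, C}⁺ = {A, B, C, D, E, F}, which is every attribute, so {A, C} is a candidate key.
No proper subset of any of these is a key, and no other minimal superkey exists.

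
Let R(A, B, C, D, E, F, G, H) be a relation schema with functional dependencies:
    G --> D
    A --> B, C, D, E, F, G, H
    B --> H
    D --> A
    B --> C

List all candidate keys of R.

{A} is a candidate key since {A}⁺ = {A, B, C, D, E, F, G, H} covers every attribute.
{D} is a candidate key since {D}⁺ = {A, B, C, D, E, F, G, H} covers every attribute.
{G} is a candidate key since {G}⁺ = {A, B, C, D, E, F, G, H} covers every attribute.
Any other superkey properly contains one of these, so there are no further candidate keys.

{A}, {D}, {G}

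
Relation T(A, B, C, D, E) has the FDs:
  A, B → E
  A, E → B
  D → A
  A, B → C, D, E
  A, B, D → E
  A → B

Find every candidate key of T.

Closure of {A} is {A, B, C, D, E}, the whole schema; {A} is a candidate key.
Closure of {D} is {A, B, C, D, E}, the whole schema; {D} is a candidate key.
No proper subset of any of these is a key, and no other minimal superkey exists.

{A}, {D}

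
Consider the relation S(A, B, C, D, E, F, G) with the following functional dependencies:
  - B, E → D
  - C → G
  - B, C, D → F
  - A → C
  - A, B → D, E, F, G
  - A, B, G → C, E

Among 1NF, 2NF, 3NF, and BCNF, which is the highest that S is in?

Candidate key: {A, B}. Prime attributes: {A, B}.
B, E → D: {B, E}⁺ = {B, D, E}, which is not all of the attributes, so the left side is not a superkey — BCNF is violated.
B, E → D has non-prime {D} on the right and a non-superkey on the left, so 3NF fails.
{A} is a proper subset of the key {A, B}, and {A}⁺ contains the non-prime attributes {C, G} — a partial dependency, so 2NF is violated.

1NF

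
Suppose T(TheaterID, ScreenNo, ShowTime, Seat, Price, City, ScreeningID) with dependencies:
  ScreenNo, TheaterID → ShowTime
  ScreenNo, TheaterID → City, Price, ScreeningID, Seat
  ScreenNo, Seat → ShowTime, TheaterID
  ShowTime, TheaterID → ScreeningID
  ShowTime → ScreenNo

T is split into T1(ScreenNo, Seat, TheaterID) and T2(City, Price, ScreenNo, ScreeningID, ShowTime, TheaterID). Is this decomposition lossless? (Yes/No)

Yes

Common attributes: {ScreenNo, TheaterID}; their closure is {City, Price, ScreenNo, ScreeningID, Seat, ShowTime, TheaterID}.
T1 is contained in that closure, so T1 ∩ T2 → T1 holds and the join is lossless.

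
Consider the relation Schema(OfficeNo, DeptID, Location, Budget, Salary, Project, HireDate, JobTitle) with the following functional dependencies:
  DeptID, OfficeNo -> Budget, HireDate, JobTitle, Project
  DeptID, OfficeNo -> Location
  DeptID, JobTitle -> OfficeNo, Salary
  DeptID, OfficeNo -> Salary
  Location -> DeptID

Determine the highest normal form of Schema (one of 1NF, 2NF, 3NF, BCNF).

3NF

Candidate keys: {DeptID, JobTitle}, {DeptID, OfficeNo}, {JobTitle, Location}, {Location, OfficeNo}. Prime attributes: {DeptID, JobTitle, Location, OfficeNo}.
For Location -> DeptID we have {Location}⁺ = {DeptID, Location}; {Location} is not a superkey, so BCNF fails.
Its right-hand attributes {DeptID} are all prime, as are those of every other non-superkey FD — the relation is in 3NF.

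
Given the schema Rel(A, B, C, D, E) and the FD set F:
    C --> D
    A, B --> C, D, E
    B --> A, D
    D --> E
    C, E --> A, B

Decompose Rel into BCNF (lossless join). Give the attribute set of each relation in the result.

Candidate keys of the original relation: {B}, {C}.
Within {A, B, C, D, E}: {D}⁺ ∩ {A, B, C, D, E} = {D, E}, not the whole set, so D --> E violates BCNF; decompose into {D, E} and {A, B, C, D}.
{D, E} is in BCNF.
{A, B, C, D} is in BCNF.

{A, B, C, D}; {D, E}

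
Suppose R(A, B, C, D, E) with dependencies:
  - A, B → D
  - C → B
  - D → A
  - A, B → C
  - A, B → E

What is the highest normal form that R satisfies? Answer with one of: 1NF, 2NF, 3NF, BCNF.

3NF

Candidate keys: {A, B}, {A, C}, {B, D}, {C, D}. Prime attributes: {A, B, C, D}.
For C → B we have {C}⁺ = {B, C}; {C} is not a superkey, so BCNF fails.
But every attribute on its right side ({B}) is prime, and the same holds for every other non-superkey FD, so 3NF still holds.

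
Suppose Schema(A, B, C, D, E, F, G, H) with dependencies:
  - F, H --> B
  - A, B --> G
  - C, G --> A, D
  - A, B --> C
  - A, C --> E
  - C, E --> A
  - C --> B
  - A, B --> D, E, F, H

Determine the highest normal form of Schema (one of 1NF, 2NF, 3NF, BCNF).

3NF

Candidate keys: {A, B}, {A, C}, {A, F, H}, {C, E}, {C, G}. Prime attributes: {A, B, C, E, F, G, H}.
F, H --> B: {F, H}⁺ = {B, F, H}, which is not all of the attributes, so the left side is not a superkey — BCNF is violated.
But every attribute on its right side ({B}) is prime, and the same holds for every other non-superkey FD, so 3NF still holds.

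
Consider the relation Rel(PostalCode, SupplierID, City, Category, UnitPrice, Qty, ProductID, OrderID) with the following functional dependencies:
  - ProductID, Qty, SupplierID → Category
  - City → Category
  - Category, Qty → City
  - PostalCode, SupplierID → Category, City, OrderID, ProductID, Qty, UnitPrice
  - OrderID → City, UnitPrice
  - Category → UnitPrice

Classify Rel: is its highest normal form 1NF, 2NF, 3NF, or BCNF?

2NF

Candidate key: {PostalCode, SupplierID}. Prime attributes: {PostalCode, SupplierID}.
ProductID, Qty, SupplierID → Category: {ProductID, Qty, SupplierID}⁺ = {Category, City, ProductID, Qty, SupplierID, UnitPrice}, which is not all of the attributes, so the left side is not a superkey — BCNF is violated.
Because {Category} is non-prime and the left side of ProductID, Qty, SupplierID → Category is not a superkey, the relation is not in 3NF.
No proper subset of a key has a non-prime attribute in its closure, so there is no partial dependency; 2NF holds.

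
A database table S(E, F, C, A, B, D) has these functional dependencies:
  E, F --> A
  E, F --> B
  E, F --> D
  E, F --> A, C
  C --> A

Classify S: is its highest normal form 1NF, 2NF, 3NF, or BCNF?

Candidate key: {E, F}. Prime attributes: {E, F}.
C --> A: {C}⁺ = {A, C}, which is not all of the attributes, so the left side is not a superkey — BCNF is violated.
Because {A} is non-prime and the left side of C --> A is not a superkey, the relation is not in 3NF.
No proper subset of a key has a non-prime attribute in its closure, so there is no partial dependency; 2NF holds.

2NF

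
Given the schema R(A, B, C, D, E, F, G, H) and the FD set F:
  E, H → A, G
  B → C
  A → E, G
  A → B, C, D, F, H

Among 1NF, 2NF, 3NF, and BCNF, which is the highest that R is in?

2NF

Candidate keys: {A}, {E, H}. Prime attributes: {A, E, H}.
B → C: {B}⁺ = {B, C}, which is not all of the attributes, so the left side is not a superkey — BCNF is violated.
B → C determines the non-prime attribute {C} from a non-superkey — 3NF is violated.
No non-prime attribute depends on a proper subset of any candidate key, so 2NF holds.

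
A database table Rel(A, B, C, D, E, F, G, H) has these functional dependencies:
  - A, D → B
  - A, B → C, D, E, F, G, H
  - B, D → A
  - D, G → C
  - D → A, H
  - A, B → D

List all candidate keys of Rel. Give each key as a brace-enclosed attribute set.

{A, B}, {D}

Closure of {D} is {A, B, C, D, E, F, G, H}, the whole schema; {D} is a candidate key.
Closure of {A, B} is {A, B, C, D, E, F, G, H}, the whole schema; {A, B} is a candidate key.
Any other superkey properly contains one of these, so there are no further candidate keys.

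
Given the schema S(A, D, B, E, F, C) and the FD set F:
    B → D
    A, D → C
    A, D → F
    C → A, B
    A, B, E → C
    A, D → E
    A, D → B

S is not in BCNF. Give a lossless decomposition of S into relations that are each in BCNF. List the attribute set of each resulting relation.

{A, B, C, E, F}; {B, D}

Candidate keys of the original relation: {A, B}, {A, D}, {C}.
In {A, B, C, D, E, F}, {B} is not a superkey ({B}⁺ restricted to this set is {B, D}), so split on B → D into {B, D} and {A, B, C, E, F}.
{B, D} has no BCNF violation.
{A, B, C, E, F} has no BCNF violation.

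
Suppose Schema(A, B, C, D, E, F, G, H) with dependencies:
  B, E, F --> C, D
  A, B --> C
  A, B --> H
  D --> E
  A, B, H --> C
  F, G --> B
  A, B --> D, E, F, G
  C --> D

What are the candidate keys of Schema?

{A} never appears on the right of any FD, so every key must include it.
Closure of {A, B} is {A, B, C, D, E, F, G, H}, the whole schema; {A, B} is a candidate key.
Closure of {A, F, G} is {A, B, C, D, E, F, G, H}, the whole schema; {A, F, G} is a candidate key.
Any other superkey properly contains one of these, so there are no further candidate keys.

{A, B}, {A, F, G}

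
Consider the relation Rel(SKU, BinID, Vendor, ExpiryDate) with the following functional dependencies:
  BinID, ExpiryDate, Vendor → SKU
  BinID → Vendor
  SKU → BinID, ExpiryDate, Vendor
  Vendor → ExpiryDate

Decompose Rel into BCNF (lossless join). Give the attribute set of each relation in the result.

Candidate keys of the original relation: {BinID}, {SKU}.
Within {BinID, ExpiryDate, SKU, Vendor}: {Vendor}⁺ ∩ {BinID, ExpiryDate, SKU, Vendor} = {ExpiryDate, Vendor}, not the whole set, so Vendor → ExpiryDate violates BCNF; decompose into {ExpiryDate, Vendor} and {BinID, SKU, Vendor}.
{ExpiryDate, Vendor} has no BCNF violation.
{BinID, SKU, Vendor} has no BCNF violation.

{BinID, SKU, Vendor}; {ExpiryDate, Vendor}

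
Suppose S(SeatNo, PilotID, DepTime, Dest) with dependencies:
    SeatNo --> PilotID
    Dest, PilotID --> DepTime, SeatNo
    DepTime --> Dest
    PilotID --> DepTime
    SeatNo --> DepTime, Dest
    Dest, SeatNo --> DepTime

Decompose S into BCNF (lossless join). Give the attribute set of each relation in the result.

{DepTime, Dest}; {DepTime, PilotID, SeatNo}

Candidate keys of the original relation: {PilotID}, {SeatNo}.
{DepTime, Dest, PilotID, SeatNo}: {DepTime} determines {DepTime, Dest} here but is not a superkey — split on DepTime --> Dest, giving {DepTime, Dest} and {DepTime, PilotID, SeatNo}.
{DepTime, Dest}: every determinant is a superkey — BCNF.
{DepTime, PilotID, SeatNo}: every determinant is a superkey — BCNF.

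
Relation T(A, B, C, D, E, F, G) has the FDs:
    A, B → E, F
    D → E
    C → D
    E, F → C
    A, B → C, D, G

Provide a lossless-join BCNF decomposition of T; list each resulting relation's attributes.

Candidate key of the original relation: {A, B}.
Within {A, B, C, D, E, F, G}: {D}⁺ ∩ {A, B, C, D, E, F, G} = {D, E}, not the whole set, so D → E violates BCNF; decompose into {D, E} and {A, B, C, D, F, G}.
{D, E}: every determinant is a superkey — BCNF.
Within {A, B, C, D, F, G}: {C}⁺ ∩ {A, B, C, D, F, G} = {C, D}, not the whole set, so C → D violates BCNF; decompose into {C, D} and {A, B, C, F, G}.
{C, D}: every determinant is a superkey — BCNF.
{A, B, C, F, G}: every determinant is a superkey — BCNF.

{A, B, C, F, G}; {C, D}; {D, E}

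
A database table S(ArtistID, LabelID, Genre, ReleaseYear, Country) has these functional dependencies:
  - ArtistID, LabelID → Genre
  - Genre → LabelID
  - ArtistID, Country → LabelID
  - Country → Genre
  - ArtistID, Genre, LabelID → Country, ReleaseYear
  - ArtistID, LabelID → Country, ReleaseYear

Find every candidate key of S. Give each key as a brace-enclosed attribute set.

{ArtistID, Country}, {ArtistID, Genre}, {ArtistID, LabelID}

Attributes never on any right-hand side: {ArtistID} — every candidate key must contain it.
Closure of {ArtistID, Country} is {ArtistID, Country, Genre, LabelID, ReleaseYear}, the whole schema; {ArtistID, Country} is a candidate key.
Closure of {ArtistID, Genre} is {ArtistID, Country, Genre, LabelID, ReleaseYear}, the whole schema; {ArtistID, Genre} is a candidate key.
Closure of {ArtistID, LabelID} is {ArtistID, Country, Genre, LabelID, ReleaseYear}, the whole schema; {ArtistID, LabelID} is a candidate key.
No proper subset of any of these is a key, and no other minimal superkey exists.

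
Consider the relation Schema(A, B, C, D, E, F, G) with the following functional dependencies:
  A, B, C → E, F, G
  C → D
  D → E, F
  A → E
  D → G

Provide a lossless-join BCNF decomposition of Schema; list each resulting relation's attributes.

Candidate key of the original relation: {A, B, C}.
{A, B, C, D, E, F, G}: {C} determines {C, D, E, F, G} here but is not a superkey — split on C → D, E, F, G, giving {C, D, E, F, G} and {A, B, C}.
{C, D, E, F, G}: {D} determines {D, E, F, G} here but is not a superkey — split on D → E, F, G, giving {D, E, F, G} and {C, D}.
{D, E, F, G} has no BCNF violation.
{C, D} has no BCNF violation.
{A, B, C} has no BCNF violation.

{A, B, C}; {C, D}; {D, E, F, G}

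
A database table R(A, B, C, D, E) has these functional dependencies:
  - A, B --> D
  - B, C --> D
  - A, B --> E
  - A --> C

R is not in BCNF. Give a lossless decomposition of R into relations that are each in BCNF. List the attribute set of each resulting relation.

{A, B, E}; {A, C}; {B, C, D}

Candidate key of the original relation: {A, B}.
{A, B, C, D, E}: {B, C} determines {B, C, D} here but is not a superkey — split on B, C --> D, giving {B, C, D} and {A, B, C, E}.
{B, C, D}: every determinant is a superkey — BCNF.
{A, B, C, E}: {A} determines {A, C} here but is not a superkey — split on A --> C, giving {A, C} and {A, B, E}.
{A, C}: every determinant is a superkey — BCNF.
{A, B, E}: every determinant is a superkey — BCNF.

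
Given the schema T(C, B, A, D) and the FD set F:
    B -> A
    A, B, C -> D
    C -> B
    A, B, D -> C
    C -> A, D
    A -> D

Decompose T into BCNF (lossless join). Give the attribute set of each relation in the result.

{A, B, C}; {A, D}

Candidate keys of the original relation: {B}, {C}.
Within {A, B, C, D}: {A}⁺ ∩ {A, B, C, D} = {A, D}, not the whole set, so A -> D violates BCNF; decompose into {A, D} and {A, B, C}.
{A, D} has no BCNF violation.
{A, B, C} has no BCNF violation.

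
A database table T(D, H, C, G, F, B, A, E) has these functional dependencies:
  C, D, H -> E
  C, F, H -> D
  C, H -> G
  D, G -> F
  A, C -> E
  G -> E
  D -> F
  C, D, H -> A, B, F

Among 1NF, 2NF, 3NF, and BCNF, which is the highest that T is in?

Candidate keys: {C, D, H}, {C, F, H}. Prime attributes: {C, D, F, H}.
C, H -> G: {C, H}⁺ = {C, E, G, H}, which is not all of the attributes, so the left side is not a superkey — BCNF is violated.
C, H -> G has non-prime {G} on the right and a non-superkey on the left, so 3NF fails.
The proper key subset {C, H} of {C, D, H} determines non-prime {E, G}, so the relation is not even in 2NF.

1NF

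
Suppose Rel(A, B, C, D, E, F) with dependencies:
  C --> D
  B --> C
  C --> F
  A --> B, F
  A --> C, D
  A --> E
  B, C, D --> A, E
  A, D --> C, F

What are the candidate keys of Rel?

{A}⁺ = {A, B, C, D, E, F}, which is every attribute, so {A} is a candidate key.
{B}⁺ = {A, B, C, D, E, F}, which is every attribute, so {B} is a candidate key.
No proper subset of any of these is a key, and no other minimal superkey exists.

{A}, {B}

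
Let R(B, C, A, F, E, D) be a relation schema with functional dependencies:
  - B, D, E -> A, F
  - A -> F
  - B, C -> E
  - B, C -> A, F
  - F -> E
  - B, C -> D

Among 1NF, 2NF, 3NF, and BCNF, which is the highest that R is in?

2NF

Candidate key: {B, C}. Prime attributes: {B, C}.
B, D, E -> A, F: {B, D, E}⁺ = {A, B, D, E, F}, which is not all of the attributes, so the left side is not a superkey — BCNF is violated.
B, D, E -> A, F determines the non-prime attributes {A, F} from a non-superkey — 3NF is violated.
Checking every proper subset of each key, none determines a non-prime attribute — 2NF is satisfied.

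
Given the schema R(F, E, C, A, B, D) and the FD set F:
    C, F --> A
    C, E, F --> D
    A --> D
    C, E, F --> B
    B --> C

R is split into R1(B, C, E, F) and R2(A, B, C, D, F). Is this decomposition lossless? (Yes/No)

Yes

R1 ∩ R2 = {B, C, F}; its closure under F is {A, B, C, D, F}.
Since R2 ⊆ {A, B, C, D, F}, the intersection is a superkey of R2; the decomposition is lossless.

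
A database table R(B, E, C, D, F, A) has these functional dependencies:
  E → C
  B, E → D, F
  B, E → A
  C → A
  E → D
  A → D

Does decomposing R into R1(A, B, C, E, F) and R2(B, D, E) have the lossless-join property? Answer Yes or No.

Common attributes: {B, E}; their closure is {A, B, C, D, E, F}.
R1 is contained in that closure, so R1 ∩ R2 → R1 holds and the join is lossless.

Yes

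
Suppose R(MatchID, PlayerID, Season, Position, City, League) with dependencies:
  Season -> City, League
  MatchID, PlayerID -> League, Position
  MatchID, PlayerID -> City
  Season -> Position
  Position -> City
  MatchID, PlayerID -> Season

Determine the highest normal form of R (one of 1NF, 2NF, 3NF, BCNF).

Candidate key: {MatchID, PlayerID}. Prime attributes: {MatchID, PlayerID}.
Season -> City, League breaks BCNF: {Season}⁺ = {City, League, Position, Season}, so {Season} is not a superkey.
Season -> City, League has non-prime {City, League} on the right and a non-superkey on the left, so 3NF fails.
No proper subset of a key has a non-prime attribute in its closure, so there is no partial dependency; 2NF holds.

2NF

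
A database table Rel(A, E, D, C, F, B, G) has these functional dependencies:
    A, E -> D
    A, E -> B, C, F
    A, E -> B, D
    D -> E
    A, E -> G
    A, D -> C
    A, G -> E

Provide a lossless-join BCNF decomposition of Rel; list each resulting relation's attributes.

Candidate keys of the original relation: {A, D}, {A, E}, {A, G}.
Within {A, B, C, D, E, F, G}: {D}⁺ ∩ {A, B, C, D, E, F, G} = {D, E}, not the whole set, so D -> E violates BCNF; decompose into {D, E} and {A, B, C, D, F, G}.
{D, E} is in BCNF.
{A, B, C, D, F, G} is in BCNF.

{A, B, C, D, F, G}; {D, E}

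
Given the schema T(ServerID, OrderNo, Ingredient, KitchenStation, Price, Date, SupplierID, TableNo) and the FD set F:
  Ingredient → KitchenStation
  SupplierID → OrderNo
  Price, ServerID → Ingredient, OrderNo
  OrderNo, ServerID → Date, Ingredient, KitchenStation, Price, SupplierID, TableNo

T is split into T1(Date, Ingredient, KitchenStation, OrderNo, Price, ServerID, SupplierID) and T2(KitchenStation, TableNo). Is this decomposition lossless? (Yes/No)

No

The shared attributes are {KitchenStation} and {KitchenStation}⁺ = {KitchenStation}.
The closure covers neither T1 nor T2 entirely; the join is not lossless.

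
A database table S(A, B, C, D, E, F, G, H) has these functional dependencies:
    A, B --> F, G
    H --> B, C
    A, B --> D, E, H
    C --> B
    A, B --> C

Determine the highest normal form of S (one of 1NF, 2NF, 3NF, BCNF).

3NF

Candidate keys: {A, B}, {A, C}, {A, H}. Prime attributes: {A, B, C, H}.
H --> B, C: {H}⁺ = {B, C, H}, which is not all of the attributes, so the left side is not a superkey — BCNF is violated.
But every attribute on its right side ({B, C}) is prime, and the same holds for every other non-superkey FD, so 3NF still holds.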